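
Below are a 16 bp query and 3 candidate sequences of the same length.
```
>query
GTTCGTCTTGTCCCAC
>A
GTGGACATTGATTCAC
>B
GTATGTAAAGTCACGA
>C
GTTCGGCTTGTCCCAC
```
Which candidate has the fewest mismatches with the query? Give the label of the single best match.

Hamming distances to query — A: 8; B: 8; C: 1.
Smallest is C with 1 mismatch.

C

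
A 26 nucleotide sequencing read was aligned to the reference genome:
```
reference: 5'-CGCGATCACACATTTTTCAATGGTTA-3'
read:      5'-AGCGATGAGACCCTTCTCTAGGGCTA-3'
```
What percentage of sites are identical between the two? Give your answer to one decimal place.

65.4%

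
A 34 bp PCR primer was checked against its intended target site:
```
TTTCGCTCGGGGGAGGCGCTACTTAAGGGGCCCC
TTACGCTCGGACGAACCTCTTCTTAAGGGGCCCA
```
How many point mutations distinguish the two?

8

The sequences differ at positions 3, 11, 12, 15, 16, 18, 21, 34 (1-based) — 8 in total.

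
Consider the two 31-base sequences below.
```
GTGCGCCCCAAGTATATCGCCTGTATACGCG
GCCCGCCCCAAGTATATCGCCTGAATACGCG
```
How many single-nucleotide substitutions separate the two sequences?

Mismatches (1-based): position 2: T→C; position 3: G→C; position 24: T→A.

3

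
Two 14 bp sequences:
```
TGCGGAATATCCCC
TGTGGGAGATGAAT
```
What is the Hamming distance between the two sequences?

The sequences differ at bases 3, 6, 8, 11, 12, 13, 14 (1-based) — 7 in total.

7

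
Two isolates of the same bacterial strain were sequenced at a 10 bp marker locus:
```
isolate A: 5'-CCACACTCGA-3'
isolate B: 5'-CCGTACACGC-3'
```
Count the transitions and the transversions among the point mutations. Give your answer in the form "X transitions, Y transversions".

2 transitions, 2 transversions

Mismatches (1-based):
position 3: A→G (purine→purine, transition)
position 4: C→T (pyrimidine→pyrimidine, transition)
position 7: T→A (pyrimidine→purine, transversion)
position 10: A→C (purine→pyrimidine, transversion)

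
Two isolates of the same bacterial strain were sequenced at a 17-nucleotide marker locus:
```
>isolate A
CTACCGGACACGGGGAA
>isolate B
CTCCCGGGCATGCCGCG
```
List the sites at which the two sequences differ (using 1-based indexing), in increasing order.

3, 8, 11, 13, 14, 16, 17

Differences at site 3 (A→C), site 8 (A→G), site 11 (C→T), site 13 (G→C), site 14 (G→C), site 16 (A→C), site 17 (A→G).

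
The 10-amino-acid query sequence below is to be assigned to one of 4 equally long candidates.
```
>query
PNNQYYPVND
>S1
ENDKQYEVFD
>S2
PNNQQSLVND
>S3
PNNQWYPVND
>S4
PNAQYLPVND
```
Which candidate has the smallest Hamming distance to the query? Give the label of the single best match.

S3

Hamming distances to query — S1: 6; S2: 3; S3: 1; S4: 2.
Smallest is S3 with 1 mismatch.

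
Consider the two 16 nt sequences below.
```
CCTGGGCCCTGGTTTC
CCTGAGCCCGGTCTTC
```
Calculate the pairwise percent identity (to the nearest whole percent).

75%

Mismatches at positions 5, 10, 12, 13 (1-based): 4 of 16.
Identical positions: 12/16 = 75% → 75%.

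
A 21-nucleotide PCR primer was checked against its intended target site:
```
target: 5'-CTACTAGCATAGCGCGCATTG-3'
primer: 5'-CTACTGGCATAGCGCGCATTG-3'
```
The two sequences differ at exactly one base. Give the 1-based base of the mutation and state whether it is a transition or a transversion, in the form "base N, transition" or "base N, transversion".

base 6, transition

Base 6 changes A→G. A is a purine and G is a purine, so this is a transition.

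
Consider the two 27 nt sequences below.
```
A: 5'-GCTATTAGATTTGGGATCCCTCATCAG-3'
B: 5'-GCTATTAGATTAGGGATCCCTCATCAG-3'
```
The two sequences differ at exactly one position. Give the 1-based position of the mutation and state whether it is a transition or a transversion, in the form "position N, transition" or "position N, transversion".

position 12, transversion

The sequences differ only at position 12: T→A (pyrimidine→purine), a transversion.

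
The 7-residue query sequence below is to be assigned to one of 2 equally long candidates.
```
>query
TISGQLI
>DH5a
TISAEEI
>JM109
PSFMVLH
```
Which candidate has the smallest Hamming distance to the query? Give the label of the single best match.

DH5a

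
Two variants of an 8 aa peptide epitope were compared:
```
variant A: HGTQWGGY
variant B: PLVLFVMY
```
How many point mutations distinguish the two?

Mismatches (1-based): residue 1: H→P; residue 2: G→L; residue 3: T→V; residue 4: Q→L; residue 5: W→F; residue 6: G→V; residue 7: G→M.

7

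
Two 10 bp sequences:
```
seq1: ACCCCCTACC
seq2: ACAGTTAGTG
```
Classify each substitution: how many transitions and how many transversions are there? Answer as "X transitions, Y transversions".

4 transitions, 4 transversions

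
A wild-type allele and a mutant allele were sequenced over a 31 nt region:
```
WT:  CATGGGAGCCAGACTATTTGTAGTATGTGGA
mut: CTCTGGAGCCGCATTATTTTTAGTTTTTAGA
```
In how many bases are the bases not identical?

10

Comparing position by position, 10 bases differ: 2 (A/T), 3 (T/C), 4 (G/T), 11 (A/G), 12 (G/C), 14 (C/T), 20 (G/T), 25 (A/T), 27 (G/T), 29 (G/A).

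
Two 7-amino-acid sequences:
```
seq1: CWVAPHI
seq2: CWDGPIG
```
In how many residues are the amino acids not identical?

4

Mismatches (1-based): residue 3: V→D; residue 4: A→G; residue 6: H→I; residue 7: I→G.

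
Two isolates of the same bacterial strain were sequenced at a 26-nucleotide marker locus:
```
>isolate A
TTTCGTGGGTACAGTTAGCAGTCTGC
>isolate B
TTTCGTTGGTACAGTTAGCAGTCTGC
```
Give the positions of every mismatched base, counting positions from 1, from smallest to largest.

Scanning 1-based: 7: G/T.

7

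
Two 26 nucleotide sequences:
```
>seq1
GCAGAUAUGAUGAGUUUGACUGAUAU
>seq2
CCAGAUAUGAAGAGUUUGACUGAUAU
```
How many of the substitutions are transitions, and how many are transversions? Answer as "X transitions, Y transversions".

0 transitions, 2 transversions

Mismatches (1-based):
position 1: G→C (purine→pyrimidine, transversion)
position 11: U→A (pyrimidine→purine, transversion)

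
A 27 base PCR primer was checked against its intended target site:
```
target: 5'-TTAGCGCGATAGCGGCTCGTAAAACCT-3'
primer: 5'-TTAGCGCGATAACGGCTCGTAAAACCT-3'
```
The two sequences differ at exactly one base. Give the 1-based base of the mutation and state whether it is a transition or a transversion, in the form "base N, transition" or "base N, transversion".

The sequences differ only at base 12: G→A (purine→purine), a transition.

base 12, transition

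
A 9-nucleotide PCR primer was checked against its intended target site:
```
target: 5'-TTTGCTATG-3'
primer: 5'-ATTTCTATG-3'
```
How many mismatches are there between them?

Mismatches (1-based): base 1: T→A; base 4: G→T.

2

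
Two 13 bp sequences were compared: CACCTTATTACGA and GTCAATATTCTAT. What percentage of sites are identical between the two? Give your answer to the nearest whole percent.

38%

8 positions differ (1, 2, 4, 5, 10, 11, 12, 13), so 5 of 13 match: 5/13 = 38.46%.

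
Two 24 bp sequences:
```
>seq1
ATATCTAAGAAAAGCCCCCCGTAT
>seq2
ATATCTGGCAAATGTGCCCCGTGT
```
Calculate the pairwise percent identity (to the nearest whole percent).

Mismatches at positions 7, 8, 9, 13, 15, 16, 23 (1-based): 7 of 24.
Identical positions: 17/24 = 70.83% → 71%.

71%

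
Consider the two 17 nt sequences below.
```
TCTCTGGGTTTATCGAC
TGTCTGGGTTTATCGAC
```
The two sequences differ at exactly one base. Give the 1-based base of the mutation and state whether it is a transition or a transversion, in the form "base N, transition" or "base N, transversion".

base 2, transversion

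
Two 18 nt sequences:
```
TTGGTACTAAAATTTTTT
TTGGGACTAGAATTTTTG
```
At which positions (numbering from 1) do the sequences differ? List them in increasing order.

5, 10, 18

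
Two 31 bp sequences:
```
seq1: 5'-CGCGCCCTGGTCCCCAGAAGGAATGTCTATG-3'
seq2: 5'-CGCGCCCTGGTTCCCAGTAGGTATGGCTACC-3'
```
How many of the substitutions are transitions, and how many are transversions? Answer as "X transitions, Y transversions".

2 transitions, 4 transversions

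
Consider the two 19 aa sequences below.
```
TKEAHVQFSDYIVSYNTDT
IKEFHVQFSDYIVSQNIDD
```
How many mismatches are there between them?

Comparing position by position, 5 positions differ: 1 (T/I), 4 (A/F), 15 (Y/Q), 17 (T/I), 19 (T/D).

5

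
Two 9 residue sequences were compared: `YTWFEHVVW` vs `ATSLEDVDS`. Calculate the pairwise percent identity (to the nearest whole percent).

33%

6 positions differ (1, 3, 4, 6, 8, 9), so 3 of 9 match: 3/9 = 33.33%.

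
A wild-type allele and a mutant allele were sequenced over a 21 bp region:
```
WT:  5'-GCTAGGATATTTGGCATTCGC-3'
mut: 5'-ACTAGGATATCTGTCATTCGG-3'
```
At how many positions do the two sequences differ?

4

The sequences differ at positions 1, 11, 14, 21 (1-based) — 4 in total.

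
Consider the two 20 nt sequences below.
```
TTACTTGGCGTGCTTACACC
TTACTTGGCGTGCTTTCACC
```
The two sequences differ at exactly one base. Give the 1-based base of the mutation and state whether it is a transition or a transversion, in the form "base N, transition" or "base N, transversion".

Base 16 changes A→T. A is a purine and T is a pyrimidine, so this is a transversion.

base 16, transversion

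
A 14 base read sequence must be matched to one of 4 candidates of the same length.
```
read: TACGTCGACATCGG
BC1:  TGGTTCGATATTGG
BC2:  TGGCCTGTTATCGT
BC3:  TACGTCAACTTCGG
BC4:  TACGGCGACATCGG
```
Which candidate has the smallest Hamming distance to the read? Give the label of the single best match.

BC4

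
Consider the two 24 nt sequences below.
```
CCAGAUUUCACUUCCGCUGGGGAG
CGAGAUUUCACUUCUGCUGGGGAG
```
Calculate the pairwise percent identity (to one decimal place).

91.7%

Mismatches at positions 2, 15 (1-based): 2 of 24.
Identical positions: 22/24 = 91.67% → 91.7%.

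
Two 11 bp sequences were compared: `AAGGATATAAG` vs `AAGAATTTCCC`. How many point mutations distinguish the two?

Comparing position by position, 5 positions differ: 4 (G/A), 7 (A/T), 9 (A/C), 10 (A/C), 11 (G/C).

5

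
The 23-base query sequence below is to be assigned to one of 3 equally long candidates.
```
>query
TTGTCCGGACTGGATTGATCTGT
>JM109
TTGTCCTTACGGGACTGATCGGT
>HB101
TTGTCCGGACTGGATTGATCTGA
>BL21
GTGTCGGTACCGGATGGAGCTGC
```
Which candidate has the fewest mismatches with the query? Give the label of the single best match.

HB101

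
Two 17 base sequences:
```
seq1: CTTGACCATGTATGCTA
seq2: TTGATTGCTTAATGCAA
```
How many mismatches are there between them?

10

Comparing position by position, 10 bases differ: 1 (C/T), 3 (T/G), 4 (G/A), 5 (A/T), 6 (C/T), 7 (C/G), 8 (A/C), 10 (G/T), 11 (T/A), 16 (T/A).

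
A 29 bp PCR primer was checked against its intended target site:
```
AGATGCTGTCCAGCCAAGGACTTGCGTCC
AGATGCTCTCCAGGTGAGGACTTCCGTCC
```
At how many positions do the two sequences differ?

5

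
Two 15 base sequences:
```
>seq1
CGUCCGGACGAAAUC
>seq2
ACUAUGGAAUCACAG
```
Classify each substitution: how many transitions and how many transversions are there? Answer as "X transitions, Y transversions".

1 transition, 9 transversions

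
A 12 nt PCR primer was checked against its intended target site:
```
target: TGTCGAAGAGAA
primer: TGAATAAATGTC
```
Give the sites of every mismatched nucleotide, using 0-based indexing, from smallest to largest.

2, 3, 4, 7, 8, 10, 11

Differences at site 2 (T→A), site 3 (C→A), site 4 (G→T), site 7 (G→A), site 8 (A→T), site 10 (A→T), site 11 (A→C).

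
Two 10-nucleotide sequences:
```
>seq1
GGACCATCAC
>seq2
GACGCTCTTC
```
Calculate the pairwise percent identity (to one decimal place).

7 positions differ (2, 3, 4, 6, 7, 8, 9), so 3 of 10 match: 3/10 = 30%.

30.0%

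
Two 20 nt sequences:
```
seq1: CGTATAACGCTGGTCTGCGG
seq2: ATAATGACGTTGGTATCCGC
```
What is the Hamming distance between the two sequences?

8

Comparing position by position, 8 bases differ: 1 (C/A), 2 (G/T), 3 (T/A), 6 (A/G), 10 (C/T), 15 (C/A), 17 (G/C), 20 (G/C).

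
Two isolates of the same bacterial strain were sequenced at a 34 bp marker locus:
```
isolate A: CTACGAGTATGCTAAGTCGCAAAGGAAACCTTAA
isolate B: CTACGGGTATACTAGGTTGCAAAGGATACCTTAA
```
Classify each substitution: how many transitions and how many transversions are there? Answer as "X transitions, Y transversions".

4 transitions, 1 transversion

Transitions (purine↔purine or pyrimidine↔pyrimidine): 6 A→G, 11 G→A, 15 A→G, 18 C→T.
Transversions (purine↔pyrimidine): 27 A→T.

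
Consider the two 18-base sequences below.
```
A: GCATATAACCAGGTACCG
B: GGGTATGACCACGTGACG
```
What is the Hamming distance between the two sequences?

6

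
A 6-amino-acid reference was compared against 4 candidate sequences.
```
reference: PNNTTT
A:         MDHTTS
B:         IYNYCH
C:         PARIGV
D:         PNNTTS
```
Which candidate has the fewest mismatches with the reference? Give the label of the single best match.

Hamming distances to reference — A: 4; B: 5; C: 5; D: 1.
Smallest is D with 1 mismatch.

D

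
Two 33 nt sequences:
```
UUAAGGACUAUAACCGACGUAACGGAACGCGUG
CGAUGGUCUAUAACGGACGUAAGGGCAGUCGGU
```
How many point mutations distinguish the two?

Comparing position by position, 11 sites differ: 1 (U/C), 2 (U/G), 4 (A/U), 7 (A/U), 15 (C/G), 23 (C/G), 26 (A/C), 28 (C/G), 29 (G/U), 32 (U/G), 33 (G/U).

11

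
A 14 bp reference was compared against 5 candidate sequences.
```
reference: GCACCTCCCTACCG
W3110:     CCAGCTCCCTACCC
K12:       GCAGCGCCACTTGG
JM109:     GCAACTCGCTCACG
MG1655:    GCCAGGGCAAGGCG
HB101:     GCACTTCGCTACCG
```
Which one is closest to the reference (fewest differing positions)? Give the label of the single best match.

W3110 differs at 3 positions; K12 differs at 7 positions; JM109 differs at 4 positions; MG1655 differs at 9 positions; HB101 differs at 2 positions. The closest is HB101.

HB101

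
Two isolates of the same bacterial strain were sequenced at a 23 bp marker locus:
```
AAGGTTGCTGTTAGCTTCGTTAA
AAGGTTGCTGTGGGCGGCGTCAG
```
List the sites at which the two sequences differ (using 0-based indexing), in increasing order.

11, 12, 15, 16, 20, 22

Differences at site 11 (T→G), site 12 (A→G), site 15 (T→G), site 16 (T→G), site 20 (T→C), site 22 (A→G).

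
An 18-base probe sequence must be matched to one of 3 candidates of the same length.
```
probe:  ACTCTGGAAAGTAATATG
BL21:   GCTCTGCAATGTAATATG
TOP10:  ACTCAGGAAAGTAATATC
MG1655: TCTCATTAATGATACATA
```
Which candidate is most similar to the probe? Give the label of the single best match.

TOP10

BL21 differs at 3 sites; TOP10 differs at 2 sites; MG1655 differs at 9 sites. The closest is TOP10.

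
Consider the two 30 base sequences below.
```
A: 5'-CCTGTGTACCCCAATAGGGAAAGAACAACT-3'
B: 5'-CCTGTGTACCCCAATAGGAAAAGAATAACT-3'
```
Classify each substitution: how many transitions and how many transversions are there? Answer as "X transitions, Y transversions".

2 transitions, 0 transversions

Transitions (purine↔purine or pyrimidine↔pyrimidine): 19 G→A, 26 C→T.
Transversions (purine↔pyrimidine): none.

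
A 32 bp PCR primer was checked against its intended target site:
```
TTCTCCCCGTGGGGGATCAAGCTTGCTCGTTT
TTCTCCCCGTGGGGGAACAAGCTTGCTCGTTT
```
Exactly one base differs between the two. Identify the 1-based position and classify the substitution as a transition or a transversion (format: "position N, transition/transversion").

Position 17 changes T→A. T is a pyrimidine and A is a purine, so this is a transversion.

position 17, transversion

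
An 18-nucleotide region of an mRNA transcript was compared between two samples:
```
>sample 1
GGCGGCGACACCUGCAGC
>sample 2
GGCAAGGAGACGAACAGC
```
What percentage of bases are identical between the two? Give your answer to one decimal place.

Mismatches at positions 4, 5, 6, 9, 12, 13, 14 (1-based): 7 of 18.
Identical positions: 11/18 = 61.11% → 61.1%.

61.1%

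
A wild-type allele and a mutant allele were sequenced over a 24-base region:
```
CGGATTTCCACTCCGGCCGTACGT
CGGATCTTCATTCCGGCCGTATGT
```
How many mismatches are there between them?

Mismatches (1-based): base 6: T→C; base 8: C→T; base 11: C→T; base 22: C→T.

4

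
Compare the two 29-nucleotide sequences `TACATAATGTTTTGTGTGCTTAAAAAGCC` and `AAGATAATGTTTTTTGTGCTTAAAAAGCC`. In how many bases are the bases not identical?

Mismatches (1-based): base 1: T→A; base 3: C→G; base 14: G→T.

3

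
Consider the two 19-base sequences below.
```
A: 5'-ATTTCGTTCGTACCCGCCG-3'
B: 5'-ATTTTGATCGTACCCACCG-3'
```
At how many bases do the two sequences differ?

3

The sequences differ at bases 5, 7, 16 (1-based) — 3 in total.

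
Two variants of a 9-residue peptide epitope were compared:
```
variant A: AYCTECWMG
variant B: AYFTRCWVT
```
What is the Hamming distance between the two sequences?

4

Mismatches (1-based): position 3: C→F; position 5: E→R; position 8: M→V; position 9: G→T.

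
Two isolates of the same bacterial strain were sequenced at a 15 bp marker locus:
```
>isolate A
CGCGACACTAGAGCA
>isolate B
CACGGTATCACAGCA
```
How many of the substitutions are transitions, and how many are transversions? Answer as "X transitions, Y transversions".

Transitions (purine↔purine or pyrimidine↔pyrimidine): 2 G→A, 5 A→G, 6 C→T, 8 C→T, 9 T→C.
Transversions (purine↔pyrimidine): 11 G→C.

5 transitions, 1 transversion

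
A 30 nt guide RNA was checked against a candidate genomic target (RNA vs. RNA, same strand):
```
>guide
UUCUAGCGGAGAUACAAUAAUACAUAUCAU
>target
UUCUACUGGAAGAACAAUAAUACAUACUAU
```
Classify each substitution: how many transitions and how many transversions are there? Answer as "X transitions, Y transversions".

5 transitions, 2 transversions

Transitions (purine↔purine or pyrimidine↔pyrimidine): 7 C→U, 11 G→A, 12 A→G, 27 U→C, 28 C→U.
Transversions (purine↔pyrimidine): 6 G→C, 13 U→A.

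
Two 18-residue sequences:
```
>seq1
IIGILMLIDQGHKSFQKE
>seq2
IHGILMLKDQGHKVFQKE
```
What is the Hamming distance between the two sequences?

3

Comparing position by position, 3 positions differ: 2 (I/H), 8 (I/K), 14 (S/V).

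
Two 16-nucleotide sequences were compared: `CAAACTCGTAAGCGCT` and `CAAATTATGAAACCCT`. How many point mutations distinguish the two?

Comparing position by position, 6 sites differ: 5 (C/T), 7 (C/A), 8 (G/T), 9 (T/G), 12 (G/A), 14 (G/C).

6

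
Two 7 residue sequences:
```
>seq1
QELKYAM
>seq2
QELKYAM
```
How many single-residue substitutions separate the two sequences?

0

No positions differ; the sequences are identical.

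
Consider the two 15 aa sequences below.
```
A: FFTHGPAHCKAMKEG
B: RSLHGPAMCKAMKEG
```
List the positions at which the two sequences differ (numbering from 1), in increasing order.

Differences at position 1 (F→R), position 2 (F→S), position 3 (T→L), position 8 (H→M).

1, 2, 3, 8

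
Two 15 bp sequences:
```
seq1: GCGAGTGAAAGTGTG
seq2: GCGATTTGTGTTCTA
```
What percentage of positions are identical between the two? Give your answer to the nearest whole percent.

47%

8 positions differ (5, 7, 8, 9, 10, 11, 13, 15), so 7 of 15 match: 7/15 = 46.67%.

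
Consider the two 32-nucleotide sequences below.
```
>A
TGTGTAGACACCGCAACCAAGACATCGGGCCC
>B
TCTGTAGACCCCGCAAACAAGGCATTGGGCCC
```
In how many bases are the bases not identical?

5

Comparing position by position, 5 bases differ: 2 (G/C), 10 (A/C), 17 (C/A), 22 (A/G), 26 (C/T).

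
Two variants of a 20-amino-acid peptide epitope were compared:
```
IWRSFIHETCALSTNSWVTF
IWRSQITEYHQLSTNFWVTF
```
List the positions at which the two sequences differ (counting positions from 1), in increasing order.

5, 7, 9, 10, 11, 16

Scanning 1-based: 5: F/Q; 7: H/T; 9: T/Y; 10: C/H; 11: A/Q; 16: S/F.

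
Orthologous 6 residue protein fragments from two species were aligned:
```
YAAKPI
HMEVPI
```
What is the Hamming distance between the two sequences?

The sequences differ at residues 1, 2, 3, 4 (1-based) — 4 in total.

4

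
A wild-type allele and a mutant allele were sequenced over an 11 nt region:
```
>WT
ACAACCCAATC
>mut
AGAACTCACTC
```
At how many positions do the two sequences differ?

3

The sequences differ at positions 2, 6, 9 (1-based) — 3 in total.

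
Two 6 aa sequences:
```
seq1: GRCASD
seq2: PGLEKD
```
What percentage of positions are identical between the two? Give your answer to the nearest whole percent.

Mismatches at positions 1, 2, 3, 4, 5 (1-based): 5 of 6.
Identical positions: 1/6 = 16.67% → 17%.

17%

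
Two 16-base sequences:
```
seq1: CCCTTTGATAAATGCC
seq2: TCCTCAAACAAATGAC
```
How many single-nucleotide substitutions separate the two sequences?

6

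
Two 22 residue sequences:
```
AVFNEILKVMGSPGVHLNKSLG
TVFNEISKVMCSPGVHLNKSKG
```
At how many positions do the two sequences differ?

4

The sequences differ at positions 1, 7, 11, 21 (1-based) — 4 in total.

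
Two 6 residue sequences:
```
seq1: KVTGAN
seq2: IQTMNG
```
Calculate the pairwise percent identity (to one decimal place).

16.7%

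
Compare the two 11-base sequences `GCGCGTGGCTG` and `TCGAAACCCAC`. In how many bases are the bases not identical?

8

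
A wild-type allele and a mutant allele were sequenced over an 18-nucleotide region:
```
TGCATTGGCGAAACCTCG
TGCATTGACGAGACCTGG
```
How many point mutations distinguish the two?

Mismatches (1-based): base 8: G→A; base 12: A→G; base 17: C→G.

3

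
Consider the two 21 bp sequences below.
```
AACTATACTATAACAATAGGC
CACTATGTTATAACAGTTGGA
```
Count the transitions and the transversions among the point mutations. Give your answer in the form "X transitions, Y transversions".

Mismatches (1-based):
base 1: A→C (purine→pyrimidine, transversion)
base 7: A→G (purine→purine, transition)
base 8: C→T (pyrimidine→pyrimidine, transition)
base 16: A→G (purine→purine, transition)
base 18: A→T (purine→pyrimidine, transversion)
base 21: C→A (pyrimidine→purine, transversion)

3 transitions, 3 transversions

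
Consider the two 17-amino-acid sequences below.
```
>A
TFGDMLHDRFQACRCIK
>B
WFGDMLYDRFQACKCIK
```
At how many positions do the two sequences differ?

The sequences differ at positions 1, 7, 14 (1-based) — 3 in total.

3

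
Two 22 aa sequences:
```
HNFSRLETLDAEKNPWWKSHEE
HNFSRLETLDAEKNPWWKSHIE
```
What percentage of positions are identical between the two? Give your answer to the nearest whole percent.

Mismatch at position 21 (1-based): 1 of 22.
Identical positions: 21/22 = 95.45% → 95%.

95%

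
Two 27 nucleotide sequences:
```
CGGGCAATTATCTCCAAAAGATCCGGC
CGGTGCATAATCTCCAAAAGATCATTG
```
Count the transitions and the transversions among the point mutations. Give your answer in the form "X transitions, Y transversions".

0 transitions, 8 transversions

Transitions (purine↔purine or pyrimidine↔pyrimidine): none.
Transversions (purine↔pyrimidine): 4 G→T, 5 C→G, 6 A→C, 9 T→A, 24 C→A, 25 G→T, 26 G→T, 27 C→G.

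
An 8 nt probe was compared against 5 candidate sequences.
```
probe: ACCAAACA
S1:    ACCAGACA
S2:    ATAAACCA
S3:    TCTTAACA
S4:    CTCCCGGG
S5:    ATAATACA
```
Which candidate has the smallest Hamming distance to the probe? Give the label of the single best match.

S1 differs at 1 position; S2 differs at 3 positions; S3 differs at 3 positions; S4 differs at 7 positions; S5 differs at 3 positions. The closest is S1.

S1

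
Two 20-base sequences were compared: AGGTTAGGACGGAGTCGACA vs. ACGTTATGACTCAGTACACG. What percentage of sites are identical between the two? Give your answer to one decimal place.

Mismatches at positions 2, 7, 11, 12, 16, 17, 20 (1-based): 7 of 20.
Identical positions: 13/20 = 65% → 65.0%.

65.0%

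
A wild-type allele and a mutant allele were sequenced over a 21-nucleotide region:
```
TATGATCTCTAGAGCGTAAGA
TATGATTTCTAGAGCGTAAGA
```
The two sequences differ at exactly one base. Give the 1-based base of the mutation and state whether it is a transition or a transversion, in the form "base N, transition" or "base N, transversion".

base 7, transition

Base 7 changes C→T. C is a pyrimidine and T is a pyrimidine, so this is a transition.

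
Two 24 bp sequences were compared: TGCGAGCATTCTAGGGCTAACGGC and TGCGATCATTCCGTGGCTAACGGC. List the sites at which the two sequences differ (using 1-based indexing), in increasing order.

Scanning 1-based: 6: G/T; 12: T/C; 13: A/G; 14: G/T.

6, 12, 13, 14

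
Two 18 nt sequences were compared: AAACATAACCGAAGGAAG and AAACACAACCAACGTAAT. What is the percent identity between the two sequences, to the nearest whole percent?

Mismatches at positions 6, 11, 13, 15, 18 (1-based): 5 of 18.
Identical positions: 13/18 = 72.22% → 72%.

72%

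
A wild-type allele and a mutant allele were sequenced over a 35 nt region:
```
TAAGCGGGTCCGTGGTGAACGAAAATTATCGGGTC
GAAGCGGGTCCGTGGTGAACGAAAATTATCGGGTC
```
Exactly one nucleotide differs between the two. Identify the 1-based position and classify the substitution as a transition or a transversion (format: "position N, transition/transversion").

The sequences differ only at position 1: T→G (pyrimidine→purine), a transversion.

position 1, transversion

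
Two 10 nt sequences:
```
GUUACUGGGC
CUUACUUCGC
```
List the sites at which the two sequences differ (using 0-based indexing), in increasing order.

Differences at site 0 (G→C), site 6 (G→U), site 7 (G→C).

0, 6, 7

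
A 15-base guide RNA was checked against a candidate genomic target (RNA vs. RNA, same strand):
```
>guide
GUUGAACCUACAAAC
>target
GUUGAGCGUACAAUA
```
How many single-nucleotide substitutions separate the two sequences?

4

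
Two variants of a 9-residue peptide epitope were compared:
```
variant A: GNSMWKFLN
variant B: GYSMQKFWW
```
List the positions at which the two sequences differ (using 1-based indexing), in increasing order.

2, 5, 8, 9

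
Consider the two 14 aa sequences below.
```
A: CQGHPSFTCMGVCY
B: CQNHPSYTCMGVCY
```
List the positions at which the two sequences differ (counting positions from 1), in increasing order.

3, 7

Differences at position 3 (G→N), position 7 (F→Y).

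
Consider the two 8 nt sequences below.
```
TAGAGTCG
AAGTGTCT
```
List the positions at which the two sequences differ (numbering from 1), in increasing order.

Scanning 1-based: 1: T/A; 4: A/T; 8: G/T.

1, 4, 8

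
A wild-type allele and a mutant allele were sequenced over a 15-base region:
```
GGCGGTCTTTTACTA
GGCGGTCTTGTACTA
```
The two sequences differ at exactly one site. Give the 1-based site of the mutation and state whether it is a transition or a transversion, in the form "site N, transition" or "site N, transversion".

Site 10 changes T→G. T is a pyrimidine and G is a purine, so this is a transversion.

site 10, transversion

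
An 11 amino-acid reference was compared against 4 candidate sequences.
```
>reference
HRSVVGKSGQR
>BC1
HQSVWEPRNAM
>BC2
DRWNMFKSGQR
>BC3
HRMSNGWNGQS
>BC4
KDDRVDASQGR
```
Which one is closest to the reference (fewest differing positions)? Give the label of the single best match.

BC2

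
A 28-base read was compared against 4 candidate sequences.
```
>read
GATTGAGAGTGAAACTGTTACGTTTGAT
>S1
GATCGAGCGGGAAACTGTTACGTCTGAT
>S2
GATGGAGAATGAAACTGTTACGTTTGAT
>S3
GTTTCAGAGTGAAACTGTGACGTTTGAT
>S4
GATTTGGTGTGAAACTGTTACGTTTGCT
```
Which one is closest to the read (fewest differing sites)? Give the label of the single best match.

S1 differs at 4 sites; S2 differs at 2 sites; S3 differs at 3 sites; S4 differs at 4 sites. The closest is S2.

S2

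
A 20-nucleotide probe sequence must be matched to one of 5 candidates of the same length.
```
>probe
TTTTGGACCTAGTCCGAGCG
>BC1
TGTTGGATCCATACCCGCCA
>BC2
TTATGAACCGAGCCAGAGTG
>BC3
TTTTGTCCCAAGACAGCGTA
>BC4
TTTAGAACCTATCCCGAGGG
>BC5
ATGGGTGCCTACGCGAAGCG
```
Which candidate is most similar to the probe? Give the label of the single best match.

BC4

BC1 differs at 9 bases; BC2 differs at 6 bases; BC3 differs at 8 bases; BC4 differs at 5 bases; BC5 differs at 9 bases. The closest is BC4.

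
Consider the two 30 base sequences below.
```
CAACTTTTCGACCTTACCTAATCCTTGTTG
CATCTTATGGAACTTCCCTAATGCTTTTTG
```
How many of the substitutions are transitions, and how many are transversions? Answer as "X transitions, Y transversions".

0 transitions, 7 transversions

Transitions (purine↔purine or pyrimidine↔pyrimidine): none.
Transversions (purine↔pyrimidine): 3 A→T, 7 T→A, 9 C→G, 12 C→A, 16 A→C, 23 C→G, 27 G→T.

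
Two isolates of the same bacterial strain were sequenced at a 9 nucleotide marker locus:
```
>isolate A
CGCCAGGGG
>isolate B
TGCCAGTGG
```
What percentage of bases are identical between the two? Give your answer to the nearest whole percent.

78%

2 positions differ (1, 7), so 7 of 9 match: 7/9 = 77.78%.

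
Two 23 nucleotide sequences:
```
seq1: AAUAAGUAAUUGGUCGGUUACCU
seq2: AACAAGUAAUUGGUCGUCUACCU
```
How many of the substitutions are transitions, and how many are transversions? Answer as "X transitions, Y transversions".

Transitions (purine↔purine or pyrimidine↔pyrimidine): 3 U→C, 18 U→C.
Transversions (purine↔pyrimidine): 17 G→U.

2 transitions, 1 transversion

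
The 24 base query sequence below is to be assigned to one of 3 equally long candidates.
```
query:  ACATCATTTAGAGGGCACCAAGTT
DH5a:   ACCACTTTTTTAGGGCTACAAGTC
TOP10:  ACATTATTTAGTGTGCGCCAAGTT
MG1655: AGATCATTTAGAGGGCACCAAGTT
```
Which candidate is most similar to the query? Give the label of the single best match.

Hamming distances to query — DH5a: 8; TOP10: 4; MG1655: 1.
Smallest is MG1655 with 1 mismatch.

MG1655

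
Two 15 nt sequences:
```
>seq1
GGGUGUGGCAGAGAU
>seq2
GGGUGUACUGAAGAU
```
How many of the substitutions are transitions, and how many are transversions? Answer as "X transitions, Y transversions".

4 transitions, 1 transversion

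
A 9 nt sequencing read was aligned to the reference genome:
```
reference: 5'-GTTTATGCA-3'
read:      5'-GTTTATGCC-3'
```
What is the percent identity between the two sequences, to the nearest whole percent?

89%

Mismatch at position 9 (1-based): 1 of 9.
Identical positions: 8/9 = 88.89% → 89%.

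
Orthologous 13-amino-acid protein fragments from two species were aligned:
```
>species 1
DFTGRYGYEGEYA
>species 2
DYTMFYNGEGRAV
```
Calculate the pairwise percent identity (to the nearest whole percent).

38%

Mismatches at positions 2, 4, 5, 7, 8, 11, 12, 13 (1-based): 8 of 13.
Identical positions: 5/13 = 38.46% → 38%.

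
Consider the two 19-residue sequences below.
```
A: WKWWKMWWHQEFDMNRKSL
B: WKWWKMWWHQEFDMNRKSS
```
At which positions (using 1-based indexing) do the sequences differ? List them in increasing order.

Differences at position 19 (L→S).

19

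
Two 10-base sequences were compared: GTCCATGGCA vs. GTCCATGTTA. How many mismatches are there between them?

Comparing position by position, 2 positions differ: 8 (G/T), 9 (C/T).

2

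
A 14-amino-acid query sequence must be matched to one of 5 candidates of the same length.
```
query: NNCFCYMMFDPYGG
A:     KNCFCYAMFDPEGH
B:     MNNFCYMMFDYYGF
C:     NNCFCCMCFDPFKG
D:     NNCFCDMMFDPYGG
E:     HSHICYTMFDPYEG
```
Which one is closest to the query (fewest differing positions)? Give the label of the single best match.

D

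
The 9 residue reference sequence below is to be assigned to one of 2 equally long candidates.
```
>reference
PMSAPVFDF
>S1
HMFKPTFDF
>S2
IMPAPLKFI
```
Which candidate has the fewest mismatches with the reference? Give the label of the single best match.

S1

Hamming distances to reference — S1: 4; S2: 6.
Smallest is S1 with 4 mismatches.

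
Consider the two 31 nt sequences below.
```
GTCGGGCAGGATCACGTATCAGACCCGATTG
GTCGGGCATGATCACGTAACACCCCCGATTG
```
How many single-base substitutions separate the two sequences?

4

Comparing position by position, 4 bases differ: 9 (G/T), 19 (T/A), 22 (G/C), 23 (A/C).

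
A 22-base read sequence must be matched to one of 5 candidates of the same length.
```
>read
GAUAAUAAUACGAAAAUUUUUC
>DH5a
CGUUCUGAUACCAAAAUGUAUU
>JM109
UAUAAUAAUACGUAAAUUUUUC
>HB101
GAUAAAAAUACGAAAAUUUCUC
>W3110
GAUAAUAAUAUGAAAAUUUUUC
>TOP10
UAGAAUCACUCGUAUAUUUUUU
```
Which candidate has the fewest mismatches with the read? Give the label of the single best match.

DH5a differs at 9 bases; JM109 differs at 2 bases; HB101 differs at 2 bases; W3110 differs at 1 base; TOP10 differs at 8 bases. The closest is W3110.

W3110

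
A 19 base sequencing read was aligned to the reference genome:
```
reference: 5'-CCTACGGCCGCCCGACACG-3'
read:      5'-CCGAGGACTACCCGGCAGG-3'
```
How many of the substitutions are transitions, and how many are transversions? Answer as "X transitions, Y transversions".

4 transitions, 3 transversions

Transitions (purine↔purine or pyrimidine↔pyrimidine): 7 G→A, 9 C→T, 10 G→A, 15 A→G.
Transversions (purine↔pyrimidine): 3 T→G, 5 C→G, 18 C→G.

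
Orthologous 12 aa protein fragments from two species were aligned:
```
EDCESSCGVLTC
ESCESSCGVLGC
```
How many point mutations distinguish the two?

Mismatches (1-based): residue 2: D→S; residue 11: T→G.

2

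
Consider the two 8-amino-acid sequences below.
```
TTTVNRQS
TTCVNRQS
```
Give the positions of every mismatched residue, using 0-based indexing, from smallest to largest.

Differences at position 2 (T→C).

2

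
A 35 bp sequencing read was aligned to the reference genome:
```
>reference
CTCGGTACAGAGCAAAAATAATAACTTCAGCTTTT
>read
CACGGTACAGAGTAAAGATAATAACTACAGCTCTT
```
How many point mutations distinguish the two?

5

The sequences differ at positions 2, 13, 17, 27, 33 (1-based) — 5 in total.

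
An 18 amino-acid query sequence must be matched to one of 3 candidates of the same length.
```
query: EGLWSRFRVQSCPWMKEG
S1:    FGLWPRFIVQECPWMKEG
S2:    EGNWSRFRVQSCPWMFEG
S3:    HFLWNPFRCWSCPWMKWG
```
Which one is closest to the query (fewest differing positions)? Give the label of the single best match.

Hamming distances to query — S1: 4; S2: 2; S3: 7.
Smallest is S2 with 2 mismatches.

S2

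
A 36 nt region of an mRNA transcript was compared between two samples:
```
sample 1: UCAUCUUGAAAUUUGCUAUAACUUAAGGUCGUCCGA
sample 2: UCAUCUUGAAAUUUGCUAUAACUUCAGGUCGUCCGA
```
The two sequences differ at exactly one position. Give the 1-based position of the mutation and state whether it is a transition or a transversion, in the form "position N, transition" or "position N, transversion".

position 25, transversion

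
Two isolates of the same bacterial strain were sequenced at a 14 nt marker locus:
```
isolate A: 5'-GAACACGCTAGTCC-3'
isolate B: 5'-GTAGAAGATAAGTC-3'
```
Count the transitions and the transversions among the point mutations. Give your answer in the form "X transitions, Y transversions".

Transitions (purine↔purine or pyrimidine↔pyrimidine): 11 G→A, 13 C→T.
Transversions (purine↔pyrimidine): 2 A→T, 4 C→G, 6 C→A, 8 C→A, 12 T→G.

2 transitions, 5 transversions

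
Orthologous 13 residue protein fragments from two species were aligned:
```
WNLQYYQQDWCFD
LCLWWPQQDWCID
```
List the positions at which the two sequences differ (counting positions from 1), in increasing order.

1, 2, 4, 5, 6, 12

Scanning 1-based: 1: W/L; 2: N/C; 4: Q/W; 5: Y/W; 6: Y/P; 12: F/I.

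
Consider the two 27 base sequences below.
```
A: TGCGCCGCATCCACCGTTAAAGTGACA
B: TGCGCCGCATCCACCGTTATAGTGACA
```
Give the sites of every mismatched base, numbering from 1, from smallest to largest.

20

Scanning 1-based: 20: A/T.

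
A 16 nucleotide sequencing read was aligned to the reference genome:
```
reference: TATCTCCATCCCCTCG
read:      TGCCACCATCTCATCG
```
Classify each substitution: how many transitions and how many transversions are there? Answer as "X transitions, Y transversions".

3 transitions, 2 transversions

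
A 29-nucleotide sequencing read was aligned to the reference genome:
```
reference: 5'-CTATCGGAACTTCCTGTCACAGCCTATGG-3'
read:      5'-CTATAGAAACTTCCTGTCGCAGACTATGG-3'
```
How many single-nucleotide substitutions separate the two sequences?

Comparing position by position, 4 bases differ: 5 (C/A), 7 (G/A), 19 (A/G), 23 (C/A).

4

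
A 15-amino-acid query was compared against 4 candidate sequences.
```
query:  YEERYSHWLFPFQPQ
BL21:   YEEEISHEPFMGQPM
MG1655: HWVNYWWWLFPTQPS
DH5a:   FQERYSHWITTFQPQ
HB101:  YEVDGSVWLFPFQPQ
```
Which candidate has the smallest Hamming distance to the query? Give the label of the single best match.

HB101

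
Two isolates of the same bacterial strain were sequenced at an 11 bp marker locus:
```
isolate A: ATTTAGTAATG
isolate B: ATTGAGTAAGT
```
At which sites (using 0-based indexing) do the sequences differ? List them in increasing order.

3, 9, 10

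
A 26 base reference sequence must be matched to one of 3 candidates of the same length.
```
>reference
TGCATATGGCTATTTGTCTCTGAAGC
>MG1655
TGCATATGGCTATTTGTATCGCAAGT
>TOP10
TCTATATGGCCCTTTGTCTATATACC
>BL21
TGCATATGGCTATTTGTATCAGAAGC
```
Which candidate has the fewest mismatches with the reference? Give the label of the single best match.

BL21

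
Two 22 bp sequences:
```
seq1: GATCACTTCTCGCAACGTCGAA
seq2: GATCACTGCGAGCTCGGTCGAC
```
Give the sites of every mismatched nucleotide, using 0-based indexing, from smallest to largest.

7, 9, 10, 13, 14, 15, 21

Scanning 0-based: 7: T/G; 9: T/G; 10: C/A; 13: A/T; 14: A/C; 15: C/G; 21: A/C.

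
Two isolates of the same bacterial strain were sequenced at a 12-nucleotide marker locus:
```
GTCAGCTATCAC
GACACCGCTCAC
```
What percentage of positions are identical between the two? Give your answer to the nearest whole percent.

67%

4 positions differ (2, 5, 7, 8), so 8 of 12 match: 8/12 = 66.67%.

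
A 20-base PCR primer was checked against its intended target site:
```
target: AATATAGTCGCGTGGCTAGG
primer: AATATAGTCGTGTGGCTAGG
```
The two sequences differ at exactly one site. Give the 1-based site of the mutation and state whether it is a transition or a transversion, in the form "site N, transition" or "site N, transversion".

site 11, transition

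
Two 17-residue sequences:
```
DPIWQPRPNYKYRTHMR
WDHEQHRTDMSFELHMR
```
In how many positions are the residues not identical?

12

Comparing position by position, 12 positions differ: 1 (D/W), 2 (P/D), 3 (I/H), 4 (W/E), 6 (P/H), 8 (P/T), 9 (N/D), 10 (Y/M), 11 (K/S), 12 (Y/F), 13 (R/E), 14 (T/L).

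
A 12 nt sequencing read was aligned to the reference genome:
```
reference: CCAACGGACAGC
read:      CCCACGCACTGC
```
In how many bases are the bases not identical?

The sequences differ at bases 3, 7, 10 (1-based) — 3 in total.

3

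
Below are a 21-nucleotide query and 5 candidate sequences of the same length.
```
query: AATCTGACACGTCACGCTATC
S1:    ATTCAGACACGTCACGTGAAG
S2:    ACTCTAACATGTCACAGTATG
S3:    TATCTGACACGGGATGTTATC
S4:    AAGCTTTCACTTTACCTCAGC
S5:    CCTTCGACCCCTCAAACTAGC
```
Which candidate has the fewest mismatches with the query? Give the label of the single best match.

S3

S1 differs at 6 bases; S2 differs at 6 bases; S3 differs at 5 bases; S4 differs at 9 bases; S5 differs at 9 bases. The closest is S3.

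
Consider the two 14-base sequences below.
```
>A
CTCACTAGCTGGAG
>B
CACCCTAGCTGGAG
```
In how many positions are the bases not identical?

2

The sequences differ at positions 2, 4 (1-based) — 2 in total.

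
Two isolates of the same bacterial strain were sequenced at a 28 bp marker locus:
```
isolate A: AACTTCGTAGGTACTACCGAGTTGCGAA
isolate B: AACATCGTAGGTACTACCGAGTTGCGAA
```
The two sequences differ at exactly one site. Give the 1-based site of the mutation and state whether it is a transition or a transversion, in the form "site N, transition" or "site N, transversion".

site 4, transversion

Site 4 changes T→A. T is a pyrimidine and A is a purine, so this is a transversion.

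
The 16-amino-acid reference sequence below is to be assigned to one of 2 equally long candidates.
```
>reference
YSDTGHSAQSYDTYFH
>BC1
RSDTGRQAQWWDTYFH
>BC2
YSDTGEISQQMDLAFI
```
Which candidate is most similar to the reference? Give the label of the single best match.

BC1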